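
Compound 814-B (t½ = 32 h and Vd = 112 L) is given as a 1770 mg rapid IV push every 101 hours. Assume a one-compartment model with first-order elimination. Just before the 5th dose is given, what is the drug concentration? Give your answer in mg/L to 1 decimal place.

2.0 mg/L

f = (1/2)^(τ/t½) = (1/2)^(101/32) ≈ 0.1122.
C₀ = D/Vd = 1770/112 ≈ 15.804 mg/L.
Before the 5th dose, 4 doses have been given. Superposition: Cmin = C₀·(f + f² + … + f^4).
≈ 15.804 × (0.1122 + 0.0126 + 0.0014 + 0.0002) ≈ 15.804 × 0.1264 ≈ 1.998 mg/L.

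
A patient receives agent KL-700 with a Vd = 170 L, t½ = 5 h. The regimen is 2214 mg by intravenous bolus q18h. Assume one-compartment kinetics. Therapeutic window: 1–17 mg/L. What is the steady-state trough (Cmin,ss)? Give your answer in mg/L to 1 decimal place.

1.2 mg/L

τ/t½ = 18/5 ≈ 3.6, so fraction remaining f = (1/2)^(18/5) ≈ 0.0825.
Accumulation ratio R = 1/(1 − f) ≈ 1/0.9175 ≈ 1.0899.
Single-dose peak C₀ = D/Vd = 2214/170 ≈ 13.024 mg/L.
Cmax,ss = C₀/(1 − f) ≈ 13.024/0.9175 ≈ 14.195 mg/L.
Steady-state trough Cmin,ss = Cmax,ss·f ≈ 14.195 × 0.0825 ≈ 1.171 mg/L.
Trough 1.2 mg/L vs MEC 1 mg/L: adequate.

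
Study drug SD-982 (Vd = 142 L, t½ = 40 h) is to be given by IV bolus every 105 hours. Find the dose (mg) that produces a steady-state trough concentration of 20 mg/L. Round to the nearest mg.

τ/t½ = 105/40 ≈ 2.625, so f = (1/2)^(105/40) ≈ 0.162105.
Cmin,ss = (D/Vd)·f/(1−f), so D = Cmin,ss·Vd·(1−f)/f.
D = 20 × 142 × (1−f)/f ≈ 20 × 142 × 5.16884 ≈ 14679.51 mg.

14680 mg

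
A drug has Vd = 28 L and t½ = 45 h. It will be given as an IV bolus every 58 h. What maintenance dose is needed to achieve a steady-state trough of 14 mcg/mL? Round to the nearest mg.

566 mg

τ/t½ = 58/45 ≈ 1.2889, so f = (1/2)^(58/45) ≈ 0.409266.
Cmin,ss = (D/Vd)·f/(1−f), so D = Cmin,ss·Vd·(1−f)/f.
D = 14 × 28 × (1−f)/f ≈ 14 × 28 × 1.44340 ≈ 565.81 mg.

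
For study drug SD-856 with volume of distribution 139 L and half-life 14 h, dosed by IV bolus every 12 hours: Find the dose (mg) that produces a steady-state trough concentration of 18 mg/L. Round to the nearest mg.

τ/t½ = 12/14 ≈ 0.85714, so f = (1/2)^(12/14) ≈ 0.552045.
Cmin,ss = (D/Vd)·f/(1−f), so D = Cmin,ss·Vd·(1−f)/f.
D = 18 × 139 × (1−f)/f ≈ 18 × 139 × 0.81145 ≈ 2030.25 mg.

2030 mg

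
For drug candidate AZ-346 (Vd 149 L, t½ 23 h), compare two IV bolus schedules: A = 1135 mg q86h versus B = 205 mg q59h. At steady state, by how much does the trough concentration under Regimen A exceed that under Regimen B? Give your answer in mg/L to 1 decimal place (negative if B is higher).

0.3 mg/L

Regimen A: f = (1/2)^(86/23) ≈ 0.0749; Cmin,ss = (1135/149)·f/(1−f) ≈ 0.617 mg/L.
Regimen B: f = (1/2)^(59/23) ≈ 0.1690; Cmin,ss = (205/149)·f/(1−f) ≈ 0.280 mg/L.
Difference ≈ 0.617 − 0.280 ≈ 0.337 mg/L.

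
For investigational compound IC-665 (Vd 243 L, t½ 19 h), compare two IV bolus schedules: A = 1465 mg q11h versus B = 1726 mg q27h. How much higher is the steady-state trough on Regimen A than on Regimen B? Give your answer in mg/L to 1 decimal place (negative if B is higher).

8.0 mg/L

Regimen A: f = (1/2)^(11/19) ≈ 0.6695; Cmin,ss = (1465/243)·f/(1−f) ≈ 12.213 mg/L.
Regimen B: f = (1/2)^(27/19) ≈ 0.3734; Cmin,ss = (1726/243)·f/(1−f) ≈ 4.233 mg/L.
Difference ≈ 12.213 − 4.233 ≈ 7.980 mg/L.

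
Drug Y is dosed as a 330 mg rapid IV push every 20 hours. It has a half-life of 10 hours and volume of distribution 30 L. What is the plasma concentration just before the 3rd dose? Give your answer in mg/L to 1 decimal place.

3.4 mg/L

f = (1/2)^(τ/t½) = (1/2)^(20/10) ≈ 0.2500.
C₀ = D/Vd = 330/30 ≈ 11.000 mg/L.
Before the 3rd dose, 2 doses have been given. Superposition: Cmin = C₀·(f + f²).
≈ 11.000 × (0.2500 + 0.0625) ≈ 11.000 × 0.3125 ≈ 3.438 mg/L.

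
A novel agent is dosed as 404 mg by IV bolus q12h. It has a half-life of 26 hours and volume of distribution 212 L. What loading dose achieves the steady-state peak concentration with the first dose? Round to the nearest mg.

f = (1/2)^(12/26) ≈ 0.726211; accumulation ratio R = 1/(1−f) ≈ 3.65245.
Loading dose to hit Cmax,ss on first dose: D_load = D_maint·R ≈ 404 × 3.65245 ≈ 1475.59 mg.

1476 mg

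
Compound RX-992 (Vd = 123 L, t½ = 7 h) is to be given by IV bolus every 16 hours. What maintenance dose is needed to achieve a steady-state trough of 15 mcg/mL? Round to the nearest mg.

τ/t½ = 16/7 ≈ 2.2857, so f = (1/2)^(16/7) ≈ 0.205084.
Cmin,ss = (D/Vd)·f/(1−f), so D = Cmin,ss·Vd·(1−f)/f.
D = 15 × 123 × (1−f)/f ≈ 15 × 123 × 3.87605 ≈ 7151.31 mg.

7151 mg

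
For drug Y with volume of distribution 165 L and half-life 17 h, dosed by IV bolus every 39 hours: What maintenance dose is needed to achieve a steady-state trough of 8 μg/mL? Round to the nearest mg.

τ/t½ = 39/17 ≈ 2.2941, so f = (1/2)^(39/17) ≈ 0.203893.
Cmin,ss = (D/Vd)·f/(1−f), so D = Cmin,ss·Vd·(1−f)/f.
D = 8 × 165 × (1−f)/f ≈ 8 × 165 × 3.90453 ≈ 5153.98 mg.

5154 mg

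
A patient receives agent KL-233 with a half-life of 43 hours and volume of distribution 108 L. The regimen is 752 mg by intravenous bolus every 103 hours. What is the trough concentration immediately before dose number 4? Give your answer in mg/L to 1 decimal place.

1.6 mg/L

f = (1/2)^(τ/t½) = (1/2)^(103/43) ≈ 0.1901.
C₀ = D/Vd = 752/108 ≈ 6.963 mg/L.
Before the 4th dose, 3 doses have been given. Superposition: Cmin = C₀·(f + f² + … + f^3).
≈ 6.963 × (0.1901 + 0.0361 + 0.0069) ≈ 6.963 × 0.2331 ≈ 1.623 mg/L.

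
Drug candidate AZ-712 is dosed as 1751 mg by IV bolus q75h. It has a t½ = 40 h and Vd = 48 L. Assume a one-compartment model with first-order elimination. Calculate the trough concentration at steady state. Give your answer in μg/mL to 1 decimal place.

τ/t½ = 75/40 ≈ 1.875, so fraction remaining f = (1/2)^(75/40) ≈ 0.2726.
Single-dose peak C₀ = D/Vd = 1751/48 ≈ 36.479 μg/mL.
Steady-state trough Cmin,ss = C₀·f/(1−f) ≈ 36.479 × 0.2726/0.7274 ≈ 13.671 μg/mL.

13.7 μg/mL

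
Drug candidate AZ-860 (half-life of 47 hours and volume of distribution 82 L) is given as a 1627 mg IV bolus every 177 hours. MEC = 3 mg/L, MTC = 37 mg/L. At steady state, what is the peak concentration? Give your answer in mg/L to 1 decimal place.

21.4 mg/L

τ/t½ = 177/47 ≈ 3.766, so fraction remaining f = (1/2)^(177/47) ≈ 0.0735.
At steady state, accumulation factor R = 1/(1 − e^(−kτ)) ≈ 1.0793.
Each bolus raises the concentration by D/Vd = 1627/82 ≈ 19.841 mg/L.
Steady-state peak Cmax,ss = C₀·R ≈ 19.841 × 1.0793 ≈ 21.414 mg/L.
Peak 21.4 mg/L vs MTC 37 mg/L: below toxic threshold.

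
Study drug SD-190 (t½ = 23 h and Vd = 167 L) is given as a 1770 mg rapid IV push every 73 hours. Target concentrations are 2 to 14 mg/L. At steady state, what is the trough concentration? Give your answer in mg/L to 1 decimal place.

Over one 73-h interval, 73/23 ≈ 3.1739 half-lives elapse, leaving f ≈ 0.1108 of each dose.
At steady state, accumulation factor R = 1/(1 − e^(−kτ)) ≈ 1.1246.
Single-dose peak C₀ = D/Vd = 1770/167 ≈ 10.599 mg/L.
Steady-state peak Cmax,ss = C₀·R ≈ 10.599 × 1.1246 ≈ 11.920 mg/L.
One interval later, Cmin,ss = Cmax,ss·e^(−kτ) ≈ 11.920 × 0.1108 ≈ 1.321 mg/L.
Trough 1.3 mg/L vs MEC 2 mg/L: subtherapeutic.

1.3 mg/L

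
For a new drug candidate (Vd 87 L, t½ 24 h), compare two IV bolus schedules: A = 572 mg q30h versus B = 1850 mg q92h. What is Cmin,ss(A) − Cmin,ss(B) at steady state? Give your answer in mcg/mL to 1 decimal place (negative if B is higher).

Regimen A: f = (1/2)^(30/24) ≈ 0.4204; Cmin,ss = (572/87)·f/(1−f) ≈ 4.769 mcg/mL.
Regimen B: f = (1/2)^(92/24) ≈ 0.0702; Cmin,ss = (1850/87)·f/(1−f) ≈ 1.605 mcg/mL.
Difference ≈ 4.769 − 1.605 ≈ 3.164 mcg/mL.

3.2 mcg/mL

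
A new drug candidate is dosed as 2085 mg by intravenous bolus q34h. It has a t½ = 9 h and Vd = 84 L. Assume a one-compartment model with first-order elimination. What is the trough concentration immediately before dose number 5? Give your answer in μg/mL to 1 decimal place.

f = (1/2)^(τ/t½) = (1/2)^(34/9) ≈ 0.0729.
C₀ = D/Vd = 2085/84 ≈ 24.821 μg/mL.
Before the 5th dose, 4 doses have been given. Superposition: Cmin = C₀·(f + f² + … + f^4).
≈ 24.821 × (0.0729 + 0.0053 + 0.0004 + 0.0000) ≈ 24.821 × 0.0786 ≈ 1.951 μg/mL.

2.0 μg/mL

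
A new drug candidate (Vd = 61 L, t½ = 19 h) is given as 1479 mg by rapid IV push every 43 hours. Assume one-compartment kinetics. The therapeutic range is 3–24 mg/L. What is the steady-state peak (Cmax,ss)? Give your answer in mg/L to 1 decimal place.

k = ln2/t½ = ln2/19 ≈ 0.036481 h⁻¹; fraction remaining f = e^(−kτ) = e^(−0.036481×43) ≈ 0.2083.
At steady state, accumulation factor R = 1/(1 − e^(−kτ)) ≈ 1.2631.
Single-dose peak C₀ = D/Vd = 1479/61 ≈ 24.246 mg/L.
Steady-state peak Cmax,ss = C₀·R ≈ 24.246 × 1.2631 ≈ 30.625 mg/L.
Peak 30.6 mg/L vs MTC 24 mg/L: exceeds toxic threshold.

30.6 mg/L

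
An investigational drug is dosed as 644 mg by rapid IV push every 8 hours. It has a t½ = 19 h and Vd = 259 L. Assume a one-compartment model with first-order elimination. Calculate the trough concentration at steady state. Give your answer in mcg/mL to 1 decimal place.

7.3 mcg/mL

τ/t½ = 8/19 ≈ 0.42105, so fraction remaining f = (1/2)^(8/19) ≈ 0.7469.
Accumulation ratio R = 1/(1 − f) ≈ 1/0.2531 ≈ 3.9510.
Each bolus raises the concentration by D/Vd = 644/259 ≈ 2.486 mcg/mL.
Cmax,ss = C₀/(1 − f) ≈ 2.486/0.2531 ≈ 9.822 mcg/mL.
One interval later, Cmin,ss = Cmax,ss·e^(−kτ) ≈ 9.822 × 0.7469 ≈ 7.336 mcg/mL.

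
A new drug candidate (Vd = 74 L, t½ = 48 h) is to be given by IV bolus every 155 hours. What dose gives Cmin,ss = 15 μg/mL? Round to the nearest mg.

τ/t½ = 155/48 ≈ 3.2292, so f = (1/2)^(155/48) ≈ 0.106641.
Cmin,ss = (D/Vd)·f/(1−f), so D = Cmin,ss·Vd·(1−f)/f.
D = 15 × 74 × (1−f)/f ≈ 15 × 74 × 8.37726 ≈ 9298.76 mg.

9299 mg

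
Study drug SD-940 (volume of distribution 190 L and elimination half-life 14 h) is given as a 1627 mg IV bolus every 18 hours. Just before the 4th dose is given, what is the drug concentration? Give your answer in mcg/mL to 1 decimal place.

f = (1/2)^(τ/t½) = (1/2)^(18/14) ≈ 0.4102.
C₀ = D/Vd = 1627/190 ≈ 8.563 mcg/mL.
Before the 4th dose, 3 doses have been given. Superposition: Cmin = C₀·(f + f² + … + f^3).
≈ 8.563 × (0.4102 + 0.1683 + 0.0690) ≈ 8.563 × 0.6475 ≈ 5.545 mcg/mL.

5.5 mcg/mL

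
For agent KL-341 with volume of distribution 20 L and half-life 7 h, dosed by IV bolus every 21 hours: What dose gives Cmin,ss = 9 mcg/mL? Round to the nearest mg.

1260 mg

τ/t½ = 21/7 ≈ 3, so f = (1/2)^(21/7) ≈ 0.125000.
Cmin,ss = (D/Vd)·f/(1−f), so D = Cmin,ss·Vd·(1−f)/f.
D = 9 × 20 × (1−f)/f ≈ 9 × 20 × 7.00000 ≈ 1260.00 mg.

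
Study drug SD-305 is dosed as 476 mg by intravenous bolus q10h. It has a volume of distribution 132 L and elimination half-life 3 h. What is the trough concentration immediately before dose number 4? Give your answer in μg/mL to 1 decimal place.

f = (1/2)^(τ/t½) = (1/2)^(10/3) ≈ 0.0992.
C₀ = D/Vd = 476/132 ≈ 3.606 μg/mL.
Before the 4th dose, 3 doses have been given. Superposition: Cmin = C₀·(f + f² + … + f^3).
≈ 3.606 × (0.0992 + 0.0098 + 0.0010) ≈ 3.606 × 0.1100 ≈ 0.397 μg/mL.

0.4 μg/mL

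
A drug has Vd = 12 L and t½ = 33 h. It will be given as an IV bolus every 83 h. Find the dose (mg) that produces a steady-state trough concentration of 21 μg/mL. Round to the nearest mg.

τ/t½ = 83/33 ≈ 2.5152, so f = (1/2)^(83/33) ≈ 0.174930.
Cmin,ss = (D/Vd)·f/(1−f), so D = Cmin,ss·Vd·(1−f)/f.
D = 21 × 12 × (1−f)/f ≈ 21 × 12 × 4.71657 ≈ 1188.58 mg.

1189 mg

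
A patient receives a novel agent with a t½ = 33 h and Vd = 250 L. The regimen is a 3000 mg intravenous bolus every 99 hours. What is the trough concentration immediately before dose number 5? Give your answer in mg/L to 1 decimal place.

1.7 mg/L

f = (1/2)^(τ/t½) = (1/2)^(99/33) ≈ 0.1250.
C₀ = D/Vd = 3000/250 ≈ 12.000 mg/L.
Before the 5th dose, 4 doses have been given. Superposition: Cmin = C₀·(f + f² + … + f^4).
≈ 12.000 × (0.1250 + 0.0156 + 0.0020 + 0.0002) ≈ 12.000 × 0.1428 ≈ 1.714 mg/L.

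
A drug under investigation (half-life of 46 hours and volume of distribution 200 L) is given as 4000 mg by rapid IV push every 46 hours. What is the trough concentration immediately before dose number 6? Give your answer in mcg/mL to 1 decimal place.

19.4 mcg/mL

f = (1/2)^(τ/t½) = (1/2)^(46/46) ≈ 0.5000.
C₀ = D/Vd = 4000/200 ≈ 20.000 mcg/mL.
Before the 6th dose, 5 doses have been given. Superposition: Cmin = C₀·(f + f² + … + f^5).
≈ 20.000 × (0.5000 + 0.2500 + 0.1250 + 0.0625 + 0.0313) ≈ 20.000 × 0.9688 ≈ 19.376 mcg/mL.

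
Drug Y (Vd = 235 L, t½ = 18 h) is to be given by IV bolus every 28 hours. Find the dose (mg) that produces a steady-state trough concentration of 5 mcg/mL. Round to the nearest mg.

τ/t½ = 28/18 ≈ 1.5556, so f = (1/2)^(28/18) ≈ 0.340198.
Cmin,ss = (D/Vd)·f/(1−f), so D = Cmin,ss·Vd·(1−f)/f.
D = 5 × 235 × (1−f)/f ≈ 5 × 235 × 1.93946 ≈ 2278.87 mg.

2279 mg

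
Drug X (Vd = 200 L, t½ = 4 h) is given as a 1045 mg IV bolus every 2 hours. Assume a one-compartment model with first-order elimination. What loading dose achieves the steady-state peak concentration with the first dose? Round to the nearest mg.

f = (1/2)^(2/4) ≈ 0.707107; accumulation ratio R = 1/(1−f) ≈ 3.41422.
Loading dose to hit Cmax,ss on first dose: D_load = D_maint·R ≈ 1045 × 3.41422 ≈ 3567.86 mg.

3568 mg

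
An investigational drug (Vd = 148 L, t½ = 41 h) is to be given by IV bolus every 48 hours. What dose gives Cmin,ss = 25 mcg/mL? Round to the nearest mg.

τ/t½ = 48/41 ≈ 1.1707, so f = (1/2)^(48/41) ≈ 0.444196.
Cmin,ss = (D/Vd)·f/(1−f), so D = Cmin,ss·Vd·(1−f)/f.
D = 25 × 148 × (1−f)/f ≈ 25 × 148 × 1.25126 ≈ 4629.66 mg.

4630 mg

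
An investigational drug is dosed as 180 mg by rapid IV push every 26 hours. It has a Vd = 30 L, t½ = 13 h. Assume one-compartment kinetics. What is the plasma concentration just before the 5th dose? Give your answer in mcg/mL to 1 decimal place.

f = (1/2)^(τ/t½) = (1/2)^(26/13) ≈ 0.2500.
C₀ = D/Vd = 180/30 ≈ 6.000 mcg/mL.
Before the 5th dose, 4 doses have been given. Superposition: Cmin = C₀·(f + f² + … + f^4).
≈ 6.000 × (0.2500 + 0.0625 + 0.0156 + 0.0039) ≈ 6.000 × 0.3320 ≈ 1.992 mcg/mL.

2.0 mcg/mL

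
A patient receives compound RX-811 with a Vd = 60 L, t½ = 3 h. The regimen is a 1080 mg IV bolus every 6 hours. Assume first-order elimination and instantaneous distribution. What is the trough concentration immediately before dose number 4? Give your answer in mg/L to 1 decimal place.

f = (1/2)^(τ/t½) = (1/2)^(6/3) ≈ 0.2500.
C₀ = D/Vd = 1080/60 ≈ 18.000 mg/L.
Before the 4th dose, 3 doses have been given. Superposition: Cmin = C₀·(f + f² + … + f^3).
≈ 18.000 × (0.2500 + 0.0625 + 0.0156) ≈ 18.000 × 0.3281 ≈ 5.906 mg/L.

5.9 mg/L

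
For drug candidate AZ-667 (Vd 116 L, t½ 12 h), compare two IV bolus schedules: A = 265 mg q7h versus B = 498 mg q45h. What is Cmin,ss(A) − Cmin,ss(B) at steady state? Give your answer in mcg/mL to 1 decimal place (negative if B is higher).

Regimen A: f = (1/2)^(7/12) ≈ 0.6674; Cmin,ss = (265/116)·f/(1−f) ≈ 4.584 mcg/mL.
Regimen B: f = (1/2)^(45/12) ≈ 0.0743; Cmin,ss = (498/116)·f/(1−f) ≈ 0.345 mcg/mL.
Difference ≈ 4.584 − 0.345 ≈ 4.239 mcg/mL.

4.2 mcg/mL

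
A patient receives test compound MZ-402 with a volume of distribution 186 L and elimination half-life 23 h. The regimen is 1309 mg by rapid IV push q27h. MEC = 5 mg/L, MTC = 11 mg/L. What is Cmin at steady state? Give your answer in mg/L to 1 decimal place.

Over one 27-h interval, 27/23 ≈ 1.1739 half-lives elapse, leaving f ≈ 0.4432 of each dose.
Single-dose peak C₀ = D/Vd = 1309/186 ≈ 7.038 mg/L.
Steady-state trough Cmin,ss = C₀·f/(1−f) ≈ 7.038 × 0.4432/0.5568 ≈ 5.602 mg/L.
Trough 5.6 mg/L vs MEC 5 mg/L: adequate.

5.6 mg/L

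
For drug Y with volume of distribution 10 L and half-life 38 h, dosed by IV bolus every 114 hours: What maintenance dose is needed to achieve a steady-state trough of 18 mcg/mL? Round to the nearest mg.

τ/t½ = 114/38 ≈ 3, so f = (1/2)^(114/38) ≈ 0.125000.
Cmin,ss = (D/Vd)·f/(1−f), so D = Cmin,ss·Vd·(1−f)/f.
D = 18 × 10 × (1−f)/f ≈ 18 × 10 × 7.00000 ≈ 1260.00 mg.

1260 mg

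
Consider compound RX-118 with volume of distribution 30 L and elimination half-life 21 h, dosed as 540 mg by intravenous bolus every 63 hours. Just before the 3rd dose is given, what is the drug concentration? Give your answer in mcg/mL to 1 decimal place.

f = (1/2)^(τ/t½) = (1/2)^(63/21) ≈ 0.1250.
C₀ = D/Vd = 540/30 ≈ 18.000 mcg/mL.
Before the 3rd dose, 2 doses have been given. Superposition: Cmin = C₀·(f + f²).
≈ 18.000 × (0.1250 + 0.0156) ≈ 18.000 × 0.1406 ≈ 2.531 mcg/mL.

2.5 mcg/mL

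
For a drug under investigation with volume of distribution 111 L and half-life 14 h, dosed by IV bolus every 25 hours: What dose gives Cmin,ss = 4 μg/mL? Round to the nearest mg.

1087 mg

τ/t½ = 25/14 ≈ 1.7857, so f = (1/2)^(25/14) ≈ 0.290032.
Cmin,ss = (D/Vd)·f/(1−f), so D = Cmin,ss·Vd·(1−f)/f.
D = 4 × 111 × (1−f)/f ≈ 4 × 111 × 2.44790 ≈ 1086.87 mg.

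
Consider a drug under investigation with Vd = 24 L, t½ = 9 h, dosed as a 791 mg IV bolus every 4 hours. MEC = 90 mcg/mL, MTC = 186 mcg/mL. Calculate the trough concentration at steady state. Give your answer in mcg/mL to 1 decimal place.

91.4 mcg/mL

Over one 4-h interval, 4/9 ≈ 0.44444 half-lives elapse, leaving f ≈ 0.7349 of each dose.
Accumulation ratio R = 1/(1 − f) ≈ 1/0.2651 ≈ 3.7722.
Single-dose peak C₀ = D/Vd = 791/24 ≈ 32.958 mcg/mL.
Steady-state peak Cmax,ss = C₀·R ≈ 32.958 × 3.7722 ≈ 124.324 mcg/mL.
One interval later, Cmin,ss = Cmax,ss·e^(−kτ) ≈ 124.324 × 0.7349 ≈ 91.366 mcg/mL.
Trough 91.4 mcg/mL vs MEC 90 mcg/mL: adequate.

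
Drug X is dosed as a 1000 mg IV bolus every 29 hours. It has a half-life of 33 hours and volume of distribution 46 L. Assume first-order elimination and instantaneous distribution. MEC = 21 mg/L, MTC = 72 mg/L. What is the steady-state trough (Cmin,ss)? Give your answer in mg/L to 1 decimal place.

τ/t½ = 29/33 ≈ 0.87879, so fraction remaining f = (1/2)^(29/33) ≈ 0.5438.
At steady state, accumulation factor R = 1/(1 − e^(−kτ)) ≈ 2.1920.
Each bolus raises the concentration by D/Vd = 1000/46 ≈ 21.739 mg/L.
Cmax,ss = C₀/(1 − f) ≈ 21.739/0.4562 ≈ 47.652 mg/L.
Steady-state trough Cmin,ss = Cmax,ss·f ≈ 47.652 × 0.5438 ≈ 25.913 mg/L.
Trough 25.9 mg/L vs MEC 21 mg/L: adequate.

25.9 mg/L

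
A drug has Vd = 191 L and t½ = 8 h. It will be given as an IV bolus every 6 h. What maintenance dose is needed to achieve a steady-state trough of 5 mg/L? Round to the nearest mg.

651 mg

τ/t½ = 6/8 ≈ 0.75, so f = (1/2)^(6/8) ≈ 0.594604.
Cmin,ss = (D/Vd)·f/(1−f), so D = Cmin,ss·Vd·(1−f)/f.
D = 5 × 191 × (1−f)/f ≈ 5 × 191 × 0.68179 ≈ 651.11 mg.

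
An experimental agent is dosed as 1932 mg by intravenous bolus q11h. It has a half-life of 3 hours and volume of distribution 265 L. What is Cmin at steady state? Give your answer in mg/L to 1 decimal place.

0.6 mg/L

k = ln2/t½ = ln2/3 ≈ 0.231049 h⁻¹; fraction remaining f = e^(−kτ) = e^(−0.231049×11) ≈ 0.0787.
Accumulation ratio R = 1/(1 − f) ≈ 1/0.9213 ≈ 1.0854.
Single-dose peak C₀ = D/Vd = 1932/265 ≈ 7.291 mg/L.
Cmax,ss = C₀/(1 − f) ≈ 7.291/0.9213 ≈ 7.914 mg/L.
Steady-state trough Cmin,ss = Cmax,ss·f ≈ 7.914 × 0.0787 ≈ 0.623 mg/L.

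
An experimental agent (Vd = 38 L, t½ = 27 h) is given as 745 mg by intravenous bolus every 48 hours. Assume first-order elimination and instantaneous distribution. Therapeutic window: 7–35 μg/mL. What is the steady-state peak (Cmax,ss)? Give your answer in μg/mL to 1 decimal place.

Over one 48-h interval, 48/27 ≈ 1.7778 half-lives elapse, leaving f ≈ 0.2916 of each dose.
Accumulation ratio R = 1/(1 − f) ≈ 1/0.7084 ≈ 1.4116.
Each bolus raises the concentration by D/Vd = 745/38 ≈ 19.605 μg/mL.
Cmax,ss = C₀/(1 − f) ≈ 19.605/0.7084 ≈ 27.675 μg/mL.
Peak 27.7 μg/mL vs MTC 35 μg/mL: below toxic threshold.

27.7 μg/mL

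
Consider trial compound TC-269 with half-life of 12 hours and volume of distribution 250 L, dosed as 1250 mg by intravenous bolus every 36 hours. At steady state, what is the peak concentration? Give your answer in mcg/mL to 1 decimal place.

5.7 mcg/mL

The dosing interval is 3 half-lives, so f = 2^(−3) = 0.125.
At steady state, R = 1/(1 − 0.125) = 8/7.
Single-dose peak C₀ = D/Vd = 1250/250 = 5 mcg/mL.
Steady-state peak Cmax,ss = C₀·R = 5 × 8/7 ≈ 5.714 mcg/mL.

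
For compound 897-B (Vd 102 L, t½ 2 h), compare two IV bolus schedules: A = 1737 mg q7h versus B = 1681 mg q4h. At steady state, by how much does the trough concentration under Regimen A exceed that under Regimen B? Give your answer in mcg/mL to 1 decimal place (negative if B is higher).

Regimen A: f = (1/2)^(7/2) ≈ 0.0884; Cmin,ss = (1737/102)·f/(1−f) ≈ 1.651 mcg/mL.
Regimen B: f = (1/2)^(4/2) ≈ 0.2500; Cmin,ss = (1681/102)·f/(1−f) ≈ 5.493 mcg/mL.
Difference ≈ 1.651 − 5.493 ≈ -3.842 mcg/mL.

-3.8 mcg/mL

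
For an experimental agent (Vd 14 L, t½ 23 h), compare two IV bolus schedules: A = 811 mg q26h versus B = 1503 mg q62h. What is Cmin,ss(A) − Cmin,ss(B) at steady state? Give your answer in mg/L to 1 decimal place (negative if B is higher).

29.1 mg/L

Regimen A: f = (1/2)^(26/23) ≈ 0.4568; Cmin,ss = (811/14)·f/(1−f) ≈ 48.715 mg/L.
Regimen B: f = (1/2)^(62/23) ≈ 0.1544; Cmin,ss = (1503/14)·f/(1−f) ≈ 19.603 mg/L.
Difference ≈ 48.715 − 19.603 ≈ 29.112 mg/L.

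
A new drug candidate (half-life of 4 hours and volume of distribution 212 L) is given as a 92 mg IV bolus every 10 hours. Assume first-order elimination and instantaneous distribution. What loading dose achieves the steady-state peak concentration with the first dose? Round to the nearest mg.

112 mg

f = (1/2)^(10/4) ≈ 0.176777; accumulation ratio R = 1/(1−f) ≈ 1.21474.
Loading dose to hit Cmax,ss on first dose: D_load = D_maint·R ≈ 92 × 1.21474 ≈ 111.76 mg.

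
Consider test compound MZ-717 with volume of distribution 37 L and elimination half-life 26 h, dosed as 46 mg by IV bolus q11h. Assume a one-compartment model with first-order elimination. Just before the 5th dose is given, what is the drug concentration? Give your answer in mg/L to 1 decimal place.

f = (1/2)^(τ/t½) = (1/2)^(11/26) ≈ 0.7458.
C₀ = D/Vd = 46/37 ≈ 1.243 mg/L.
Before the 5th dose, 4 doses have been given. Superposition: Cmin = C₀·(f + f² + … + f^4).
≈ 1.243 × (0.7458 + 0.5562 + 0.4148 + 0.3094) ≈ 1.243 × 2.0262 ≈ 2.519 mg/L.

2.5 mg/L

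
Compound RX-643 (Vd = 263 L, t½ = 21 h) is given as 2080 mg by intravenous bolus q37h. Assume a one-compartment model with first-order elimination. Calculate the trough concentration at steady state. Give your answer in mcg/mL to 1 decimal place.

τ/t½ = 37/21 ≈ 1.7619, so fraction remaining f = (1/2)^(37/21) ≈ 0.2949.
At steady state, accumulation factor R = 1/(1 − e^(−kτ)) ≈ 1.4182.
Each bolus raises the concentration by D/Vd = 2080/263 ≈ 7.909 mcg/mL.
Cmax,ss = C₀/(1 − f) ≈ 7.909/0.7051 ≈ 11.217 mcg/mL.
One interval later, Cmin,ss = Cmax,ss·e^(−kτ) ≈ 11.217 × 0.2949 ≈ 3.308 mcg/mL.

3.3 mcg/mL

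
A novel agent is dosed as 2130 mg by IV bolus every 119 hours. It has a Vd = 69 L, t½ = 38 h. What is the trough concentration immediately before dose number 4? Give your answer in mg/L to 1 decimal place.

4.0 mg/L

f = (1/2)^(τ/t½) = (1/2)^(119/38) ≈ 0.1141.
C₀ = D/Vd = 2130/69 ≈ 30.870 mg/L.
Before the 4th dose, 3 doses have been given. Superposition: Cmin = C₀·(f + f² + … + f^3).
≈ 30.870 × (0.1141 + 0.0130 + 0.0015) ≈ 30.870 × 0.1286 ≈ 3.970 mg/L.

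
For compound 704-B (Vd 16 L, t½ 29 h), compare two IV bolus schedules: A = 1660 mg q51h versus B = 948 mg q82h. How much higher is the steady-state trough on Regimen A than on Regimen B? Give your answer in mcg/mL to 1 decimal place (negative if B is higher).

Regimen A: f = (1/2)^(51/29) ≈ 0.2955; Cmin,ss = (1660/16)·f/(1−f) ≈ 43.518 mcg/mL.
Regimen B: f = (1/2)^(82/29) ≈ 0.1409; Cmin,ss = (948/16)·f/(1−f) ≈ 9.718 mcg/mL.
Difference ≈ 43.518 − 9.718 ≈ 33.800 mcg/mL.

33.8 mcg/mL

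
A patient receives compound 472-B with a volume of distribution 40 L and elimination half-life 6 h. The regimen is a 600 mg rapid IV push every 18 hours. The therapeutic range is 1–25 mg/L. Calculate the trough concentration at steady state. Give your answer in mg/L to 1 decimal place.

2.1 mg/L

The dosing interval is 3 half-lives, so f = 2^(−3) = 0.125.
At steady state, R = 1/(1 − 0.125) = 8/7.
Single-dose peak C₀ = D/Vd = 600/40 = 15 mg/L.
Steady-state peak Cmax,ss = C₀·R = 15 × 8/7 ≈ 17.143 mg/L.
Steady-state trough Cmin,ss = Cmax,ss·f ≈ 17.143 × 0.125 ≈ 2.143 mg/L.
Trough 2.1 mg/L vs MEC 1 mg/L: adequate.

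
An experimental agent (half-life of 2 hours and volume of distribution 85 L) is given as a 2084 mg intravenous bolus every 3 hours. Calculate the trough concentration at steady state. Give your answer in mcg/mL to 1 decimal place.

Over one 3-h interval, 3/2 ≈ 1.5 half-lives elapse, leaving f ≈ 0.3536 of each dose.
Accumulation ratio R = 1/(1 − f) ≈ 1/0.6464 ≈ 1.5470.
Each bolus raises the concentration by D/Vd = 2084/85 ≈ 24.518 mcg/mL.
Cmax,ss = C₀/(1 − f) ≈ 24.518/0.6464 ≈ 37.930 mcg/mL.
One interval later, Cmin,ss = Cmax,ss·e^(−kτ) ≈ 37.930 × 0.3536 ≈ 13.412 mcg/mL.

13.4 mcg/mL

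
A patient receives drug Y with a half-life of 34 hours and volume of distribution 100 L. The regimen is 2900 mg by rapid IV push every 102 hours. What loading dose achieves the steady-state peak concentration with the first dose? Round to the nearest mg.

f = (1/2)^(102/34) ≈ 0.125000; accumulation ratio R = 1/(1−f) ≈ 1.14286.
Loading dose to hit Cmax,ss on first dose: D_load = D_maint·R ≈ 2900 × 1.14286 ≈ 3314.29 mg.

3314 mg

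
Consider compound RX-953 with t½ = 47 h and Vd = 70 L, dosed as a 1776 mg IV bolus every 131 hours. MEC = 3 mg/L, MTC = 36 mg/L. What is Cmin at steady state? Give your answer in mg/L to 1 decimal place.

4.3 mg/L

τ/t½ = 131/47 ≈ 2.7872, so fraction remaining f = (1/2)^(131/47) ≈ 0.1449.
Single-dose peak C₀ = D/Vd = 1776/70 ≈ 25.371 mg/L.
Steady-state trough Cmin,ss = C₀·f/(1−f) ≈ 25.371 × 0.1449/0.8551 ≈ 4.299 mg/L.
Trough 4.3 mg/L vs MEC 3 mg/L: adequate.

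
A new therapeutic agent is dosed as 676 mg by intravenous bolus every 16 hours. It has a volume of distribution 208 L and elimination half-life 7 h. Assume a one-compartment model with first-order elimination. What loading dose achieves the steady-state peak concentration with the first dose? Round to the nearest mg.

f = (1/2)^(16/7) ≈ 0.205084; accumulation ratio R = 1/(1−f) ≈ 1.25799.
Loading dose to hit Cmax,ss on first dose: D_load = D_maint·R ≈ 676 × 1.25799 ≈ 850.40 mg.

850 mg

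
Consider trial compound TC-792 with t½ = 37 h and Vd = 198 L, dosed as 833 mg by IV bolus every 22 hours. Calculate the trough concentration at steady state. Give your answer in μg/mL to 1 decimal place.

8.2 μg/mL

Over one 22-h interval, 22/37 ≈ 0.59459 half-lives elapse, leaving f ≈ 0.6622 of each dose.
Each bolus raises the concentration by D/Vd = 833/198 ≈ 4.207 μg/mL.
Steady-state trough Cmin,ss = C₀·f/(1−f) ≈ 4.207 × 0.6622/0.3378 ≈ 8.247 μg/mL.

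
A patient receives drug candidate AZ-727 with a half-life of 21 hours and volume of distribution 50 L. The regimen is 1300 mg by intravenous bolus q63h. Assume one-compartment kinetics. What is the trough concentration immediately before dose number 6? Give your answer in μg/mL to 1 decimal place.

f = (1/2)^(τ/t½) = (1/2)^(63/21) ≈ 0.1250.
C₀ = D/Vd = 1300/50 ≈ 26.000 μg/mL.
Before the 6th dose, 5 doses have been given. Superposition: Cmin = C₀·(f + f² + … + f^5).
≈ 26.000 × (0.1250 + 0.0156 + 0.0020 + 0.0002 + 0.0000) ≈ 26.000 × 0.1428 ≈ 3.713 μg/mL.

3.7 μg/mL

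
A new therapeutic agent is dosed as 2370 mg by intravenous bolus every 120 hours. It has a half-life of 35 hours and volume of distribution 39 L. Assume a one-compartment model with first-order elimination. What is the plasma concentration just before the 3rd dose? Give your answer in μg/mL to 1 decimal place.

6.2 μg/mL

f = (1/2)^(τ/t½) = (1/2)^(120/35) ≈ 0.0929.
C₀ = D/Vd = 2370/39 ≈ 60.769 μg/mL.
Before the 3rd dose, 2 doses have been given. Superposition: Cmin = C₀·(f + f²).
≈ 60.769 × (0.0929 + 0.0086) ≈ 60.769 × 0.1015 ≈ 6.168 μg/mL.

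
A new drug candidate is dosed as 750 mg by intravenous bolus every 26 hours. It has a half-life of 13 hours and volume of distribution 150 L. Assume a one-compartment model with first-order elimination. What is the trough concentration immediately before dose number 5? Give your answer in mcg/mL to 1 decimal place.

f = (1/2)^(τ/t½) = (1/2)^(26/13) ≈ 0.2500.
C₀ = D/Vd = 750/150 ≈ 5.000 mcg/mL.
Before the 5th dose, 4 doses have been given. Superposition: Cmin = C₀·(f + f² + … + f^4).
≈ 5.000 × (0.2500 + 0.0625 + 0.0156 + 0.0039) ≈ 5.000 × 0.3320 ≈ 1.660 mcg/mL.

1.7 mcg/mL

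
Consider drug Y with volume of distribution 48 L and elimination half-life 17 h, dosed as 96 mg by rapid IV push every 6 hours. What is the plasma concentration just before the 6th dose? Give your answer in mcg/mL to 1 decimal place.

f = (1/2)^(τ/t½) = (1/2)^(6/17) ≈ 0.7830.
C₀ = D/Vd = 96/48 ≈ 2.000 mcg/mL.
Before the 6th dose, 5 doses have been given. Superposition: Cmin = C₀·(f + f² + … + f^5).
≈ 2.000 × (0.7830 + 0.6131 + 0.4800 + 0.3759 + 0.2943) ≈ 2.000 × 2.5463 ≈ 5.093 mcg/mL.

5.1 mcg/mL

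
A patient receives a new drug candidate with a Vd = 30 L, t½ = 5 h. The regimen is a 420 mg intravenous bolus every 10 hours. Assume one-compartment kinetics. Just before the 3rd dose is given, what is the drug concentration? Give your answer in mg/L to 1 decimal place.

f = (1/2)^(τ/t½) = (1/2)^(10/5) ≈ 0.2500.
C₀ = D/Vd = 420/30 ≈ 14.000 mg/L.
Before the 3rd dose, 2 doses have been given. Superposition: Cmin = C₀·(f + f²).
≈ 14.000 × (0.2500 + 0.0625) ≈ 14.000 × 0.3125 ≈ 4.375 mg/L.

4.4 mg/L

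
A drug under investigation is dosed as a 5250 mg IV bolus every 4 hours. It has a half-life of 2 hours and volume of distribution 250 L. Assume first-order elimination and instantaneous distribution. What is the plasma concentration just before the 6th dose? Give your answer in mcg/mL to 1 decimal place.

7.0 mcg/mL

f = (1/2)^(τ/t½) = (1/2)^(4/2) ≈ 0.2500.
C₀ = D/Vd = 5250/250 ≈ 21.000 mcg/mL.
Before the 6th dose, 5 doses have been given. Superposition: Cmin = C₀·(f + f² + … + f^5).
≈ 21.000 × (0.2500 + 0.0625 + 0.0156 + 0.0039 + 0.0010) ≈ 21.000 × 0.3330 ≈ 6.993 mcg/mL.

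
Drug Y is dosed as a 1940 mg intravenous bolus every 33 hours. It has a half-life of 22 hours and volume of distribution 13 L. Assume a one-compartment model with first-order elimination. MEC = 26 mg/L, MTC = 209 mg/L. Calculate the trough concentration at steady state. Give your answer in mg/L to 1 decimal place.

81.6 mg/L

Over one 33-h interval, 33/22 ≈ 1.5 half-lives elapse, leaving f ≈ 0.3536 of each dose.
Accumulation ratio R = 1/(1 − f) ≈ 1/0.6464 ≈ 1.5470.
Single-dose peak C₀ = D/Vd = 1940/13 ≈ 149.231 mg/L.
Cmax,ss = C₀/(1 − f) ≈ 149.231/0.6464 ≈ 230.865 mg/L.
One interval later, Cmin,ss = Cmax,ss·e^(−kτ) ≈ 230.865 × 0.3536 ≈ 81.634 mg/L.
Trough 81.6 mg/L vs MEC 26 mg/L: adequate.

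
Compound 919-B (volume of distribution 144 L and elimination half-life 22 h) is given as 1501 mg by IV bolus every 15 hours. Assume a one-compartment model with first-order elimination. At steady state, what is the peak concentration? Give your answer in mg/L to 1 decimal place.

27.7 mg/L

τ/t½ = 15/22 ≈ 0.68182, so fraction remaining f = (1/2)^(15/22) ≈ 0.6234.
Accumulation ratio R = 1/(1 − f) ≈ 1/0.3766 ≈ 2.6553.
Each bolus raises the concentration by D/Vd = 1501/144 ≈ 10.424 mg/L.
Steady-state peak Cmax,ss = C₀·R ≈ 10.424 × 2.6553 ≈ 27.679 mg/L.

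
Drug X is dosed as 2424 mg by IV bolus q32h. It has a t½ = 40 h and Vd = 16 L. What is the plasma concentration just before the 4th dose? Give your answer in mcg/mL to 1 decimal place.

165.7 mcg/mL

f = (1/2)^(τ/t½) = (1/2)^(32/40) ≈ 0.5743.
C₀ = D/Vd = 2424/16 ≈ 151.500 mcg/mL.
Before the 4th dose, 3 doses have been given. Superposition: Cmin = C₀·(f + f² + … + f^3).
≈ 151.500 × (0.5743 + 0.3298 + 0.1894) ≈ 151.500 × 1.0935 ≈ 165.665 mcg/mL.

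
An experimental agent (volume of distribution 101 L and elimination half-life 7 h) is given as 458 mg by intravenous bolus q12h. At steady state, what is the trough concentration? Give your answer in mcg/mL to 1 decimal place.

Over one 12-h interval, 12/7 ≈ 1.7143 half-lives elapse, leaving f ≈ 0.3048 of each dose.
Accumulation ratio R = 1/(1 − f) ≈ 1/0.6952 ≈ 1.4384.
Single-dose peak C₀ = D/Vd = 458/101 ≈ 4.535 mcg/mL.
Steady-state peak Cmax,ss = C₀·R ≈ 4.535 × 1.4384 ≈ 6.523 mcg/mL.
One interval later, Cmin,ss = Cmax,ss·e^(−kτ) ≈ 6.523 × 0.3048 ≈ 1.988 mcg/mL.

2.0 mcg/mL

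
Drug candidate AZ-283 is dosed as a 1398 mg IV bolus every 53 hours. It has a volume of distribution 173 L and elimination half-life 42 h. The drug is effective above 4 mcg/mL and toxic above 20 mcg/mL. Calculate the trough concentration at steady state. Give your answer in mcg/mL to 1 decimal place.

5.8 mcg/mL

Over one 53-h interval, 53/42 ≈ 1.2619 half-lives elapse, leaving f ≈ 0.4170 of each dose.
Accumulation ratio R = 1/(1 − f) ≈ 1/0.5830 ≈ 1.7153.
Single-dose peak C₀ = D/Vd = 1398/173 ≈ 8.081 mcg/mL.
Steady-state peak Cmax,ss = C₀·R ≈ 8.081 × 1.7153 ≈ 13.861 mcg/mL.
One interval later, Cmin,ss = Cmax,ss·e^(−kτ) ≈ 13.861 × 0.4170 ≈ 5.780 mcg/mL.
Trough 5.8 mcg/mL vs MEC 4 mcg/mL: adequate.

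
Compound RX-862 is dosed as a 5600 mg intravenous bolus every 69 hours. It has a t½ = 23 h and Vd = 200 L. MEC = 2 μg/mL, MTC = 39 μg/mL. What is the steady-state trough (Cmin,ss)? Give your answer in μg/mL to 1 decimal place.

The dosing interval is 3 half-lives, so f = 2^(−3) = 0.125.
Accumulation ratio R = 1/(1 − f) = 1/0.875 = 8/7.
Single-dose peak C₀ = D/Vd = 5600/200 = 28 μg/mL.
Steady-state peak Cmax,ss = C₀·R = 28 × 8/7 ≈ 32.000 μg/mL.
Steady-state trough Cmin,ss = Cmax,ss·f ≈ 32.000 × 0.125 ≈ 4.000 μg/mL.
Trough 4.0 μg/mL vs MEC 2 μg/mL: adequate.

4.0 μg/mL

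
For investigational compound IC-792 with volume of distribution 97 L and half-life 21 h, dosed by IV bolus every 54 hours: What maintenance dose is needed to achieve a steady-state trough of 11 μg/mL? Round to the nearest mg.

5275 mg

τ/t½ = 54/21 ≈ 2.5714, so f = (1/2)^(54/21) ≈ 0.168238.
Cmin,ss = (D/Vd)·f/(1−f), so D = Cmin,ss·Vd·(1−f)/f.
D = 11 × 97 × (1−f)/f ≈ 11 × 97 × 4.94396 ≈ 5275.21 mg.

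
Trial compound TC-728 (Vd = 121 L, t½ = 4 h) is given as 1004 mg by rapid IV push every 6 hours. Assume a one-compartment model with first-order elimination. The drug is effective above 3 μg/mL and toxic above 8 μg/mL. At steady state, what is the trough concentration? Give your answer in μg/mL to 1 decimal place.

4.5 μg/mL

k = ln2/t½ = ln2/4 ≈ 0.173287 h⁻¹; fraction remaining f = e^(−kτ) = e^(−0.173287×6) ≈ 0.3536.
Accumulation ratio R = 1/(1 − f) ≈ 1/0.6464 ≈ 1.5470.
Each bolus raises the concentration by D/Vd = 1004/121 ≈ 8.298 μg/mL.
Steady-state peak Cmax,ss = C₀·R ≈ 8.298 × 1.5470 ≈ 12.837 μg/mL.
Steady-state trough Cmin,ss = Cmax,ss·f ≈ 12.837 × 0.3536 ≈ 4.539 μg/mL.
Trough 4.5 μg/mL vs MEC 3 μg/mL: adequate.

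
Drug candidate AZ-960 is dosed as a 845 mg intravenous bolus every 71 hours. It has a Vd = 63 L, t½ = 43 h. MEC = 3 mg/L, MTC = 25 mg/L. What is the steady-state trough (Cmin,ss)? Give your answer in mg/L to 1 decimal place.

τ/t½ = 71/43 ≈ 1.6512, so fraction remaining f = (1/2)^(71/43) ≈ 0.3184.
Single-dose peak C₀ = D/Vd = 845/63 ≈ 13.413 mg/L.
Steady-state trough Cmin,ss = C₀·f/(1−f) ≈ 13.413 × 0.3184/0.6816 ≈ 6.266 mg/L.
Trough 6.3 mg/L vs MEC 3 mg/L: adequate.

6.3 mg/L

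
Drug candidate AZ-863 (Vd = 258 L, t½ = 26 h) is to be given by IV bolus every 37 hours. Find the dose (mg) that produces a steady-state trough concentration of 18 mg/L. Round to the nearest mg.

7809 mg

τ/t½ = 37/26 ≈ 1.4231, so f = (1/2)^(37/26) ≈ 0.372916.
Cmin,ss = (D/Vd)·f/(1−f), so D = Cmin,ss·Vd·(1−f)/f.
D = 18 × 258 × (1−f)/f ≈ 18 × 258 × 1.68157 ≈ 7809.21 mg.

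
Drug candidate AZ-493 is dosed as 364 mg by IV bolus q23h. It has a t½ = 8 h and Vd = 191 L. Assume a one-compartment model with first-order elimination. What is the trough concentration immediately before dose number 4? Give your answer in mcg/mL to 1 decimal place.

0.3 mcg/mL

f = (1/2)^(τ/t½) = (1/2)^(23/8) ≈ 0.1363.
C₀ = D/Vd = 364/191 ≈ 1.906 mcg/mL.
Before the 4th dose, 3 doses have been given. Superposition: Cmin = C₀·(f + f² + … + f^3).
≈ 1.906 × (0.1363 + 0.0186 + 0.0025) ≈ 1.906 × 0.1574 ≈ 0.300 mcg/mL.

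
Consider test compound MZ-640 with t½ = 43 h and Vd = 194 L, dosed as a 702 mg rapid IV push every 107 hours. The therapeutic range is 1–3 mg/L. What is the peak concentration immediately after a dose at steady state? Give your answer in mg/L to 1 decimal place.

k = ln2/t½ = ln2/43 ≈ 0.016120 h⁻¹; fraction remaining f = e^(−kτ) = e^(−0.016120×107) ≈ 0.1782.
Accumulation ratio R = 1/(1 − f) ≈ 1/0.8218 ≈ 1.2168.
Each bolus raises the concentration by D/Vd = 702/194 ≈ 3.619 mg/L.
Steady-state peak Cmax,ss = C₀·R ≈ 3.619 × 1.2168 ≈ 4.404 mg/L.
Peak 4.4 mg/L vs MTC 3 mg/L: exceeds toxic threshold.

4.4 mg/L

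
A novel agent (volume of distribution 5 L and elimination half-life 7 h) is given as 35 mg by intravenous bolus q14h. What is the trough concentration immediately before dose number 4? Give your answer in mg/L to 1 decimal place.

2.3 mg/L

f = (1/2)^(τ/t½) = (1/2)^(14/7) ≈ 0.2500.
C₀ = D/Vd = 35/5 ≈ 7.000 mg/L.
Before the 4th dose, 3 doses have been given. Superposition: Cmin = C₀·(f + f² + … + f^3).
≈ 7.000 × (0.2500 + 0.0625 + 0.0156) ≈ 7.000 × 0.3281 ≈ 2.297 mg/L.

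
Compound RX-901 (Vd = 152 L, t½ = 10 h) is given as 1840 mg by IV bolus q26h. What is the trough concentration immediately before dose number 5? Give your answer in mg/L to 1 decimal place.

f = (1/2)^(τ/t½) = (1/2)^(26/10) ≈ 0.1649.
C₀ = D/Vd = 1840/152 ≈ 12.105 mg/L.
Before the 5th dose, 4 doses have been given. Superposition: Cmin = C₀·(f + f² + … + f^4).
≈ 12.105 × (0.1649 + 0.0272 + 0.0045 + 0.0007) ≈ 12.105 × 0.1973 ≈ 2.388 mg/L.

2.4 mg/L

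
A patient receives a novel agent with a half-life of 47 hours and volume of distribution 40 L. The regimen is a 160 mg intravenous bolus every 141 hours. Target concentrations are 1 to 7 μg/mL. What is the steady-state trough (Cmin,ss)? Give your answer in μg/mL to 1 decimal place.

0.6 μg/mL

The dosing interval is 3 half-lives, so f = 2^(−3) = 0.125.
Accumulation ratio R = 1/(1 − f) = 1/0.875 = 8/7.
Single-dose peak C₀ = D/Vd = 160/40 = 4 μg/mL.
Steady-state peak Cmax,ss = C₀·R = 4 × 8/7 ≈ 4.571 μg/mL.
Steady-state trough Cmin,ss = Cmax,ss·f ≈ 4.571 × 0.125 ≈ 0.571 μg/mL.
Trough 0.6 μg/mL vs MEC 1 μg/mL: subtherapeutic.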